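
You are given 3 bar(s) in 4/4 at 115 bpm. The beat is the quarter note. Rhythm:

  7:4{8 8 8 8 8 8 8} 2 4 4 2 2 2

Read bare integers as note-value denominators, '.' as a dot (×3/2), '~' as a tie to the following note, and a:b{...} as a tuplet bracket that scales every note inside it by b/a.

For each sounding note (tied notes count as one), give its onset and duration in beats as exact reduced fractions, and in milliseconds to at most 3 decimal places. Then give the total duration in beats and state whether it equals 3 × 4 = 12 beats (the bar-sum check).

1) 0.0ms=0b +149.068ms=2/7b
2) 149.068ms=2/7b +149.068ms=2/7b
3) 298.137ms=4/7b +149.068ms=2/7b
4) 447.205ms=6/7b +149.068ms=2/7b
5) 596.273ms=8/7b +149.068ms=2/7b
6) 745.342ms=10/7b +149.068ms=2/7b
7) 894.41ms=12/7b +149.068ms=2/7b
8) 1043.478ms=2b +1043.478ms=2b
9) 2086.957ms=4b +521.739ms=1b
10) 2608.696ms=5b +521.739ms=1b
11) 3130.435ms=6b +1043.478ms=2b
12) 4173.913ms=8b +1043.478ms=2b
13) 5217.391ms=10b +1043.478ms=2b
Σ=12b of 12 (115bpm 4/4) — PASS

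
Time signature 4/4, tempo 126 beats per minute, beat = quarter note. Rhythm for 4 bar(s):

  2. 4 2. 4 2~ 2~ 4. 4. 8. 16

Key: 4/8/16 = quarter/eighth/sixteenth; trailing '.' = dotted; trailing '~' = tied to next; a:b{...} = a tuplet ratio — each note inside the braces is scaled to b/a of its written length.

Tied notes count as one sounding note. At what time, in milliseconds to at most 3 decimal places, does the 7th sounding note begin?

note 7 onset = 15b = 7142.857ms

1. 0.0ms @ 0 + 1428.571ms (3)
2. 1428.571ms @ 3 + 476.19ms (1)
3. 1904.762ms @ 4 + 1428.571ms (3)
4. 3333.333ms @ 7 + 476.19ms (1)
5. 3809.524ms @ 8 + 2619.048ms (11/2)
6. 6428.571ms @ 27/2 + 714.286ms (3/2)
7. 7142.857ms @ 15 + 357.143ms (3/4)
8. 7500.0ms @ 63/4 + 119.048ms (1/4)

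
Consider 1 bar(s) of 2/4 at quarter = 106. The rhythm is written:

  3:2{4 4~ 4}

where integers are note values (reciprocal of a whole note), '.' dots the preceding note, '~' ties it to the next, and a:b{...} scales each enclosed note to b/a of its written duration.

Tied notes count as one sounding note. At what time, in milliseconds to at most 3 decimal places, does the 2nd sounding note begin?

1. 0.0ms @ 0 + 377.358ms (2/3)
2. 377.358ms @ 2/3 + 754.717ms (4/3)

note 2 onset = 2/3b = 377.358ms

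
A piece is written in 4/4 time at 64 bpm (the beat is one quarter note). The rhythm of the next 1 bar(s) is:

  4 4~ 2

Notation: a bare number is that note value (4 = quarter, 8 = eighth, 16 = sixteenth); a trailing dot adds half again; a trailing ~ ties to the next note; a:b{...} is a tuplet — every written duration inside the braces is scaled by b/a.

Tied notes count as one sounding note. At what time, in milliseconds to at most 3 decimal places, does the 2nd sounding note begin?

note 2 onset = 1b = 937.5ms

1. 0.0ms @ 0 + 937.5ms (1)
2. 937.5ms @ 1 + 2812.5ms (3)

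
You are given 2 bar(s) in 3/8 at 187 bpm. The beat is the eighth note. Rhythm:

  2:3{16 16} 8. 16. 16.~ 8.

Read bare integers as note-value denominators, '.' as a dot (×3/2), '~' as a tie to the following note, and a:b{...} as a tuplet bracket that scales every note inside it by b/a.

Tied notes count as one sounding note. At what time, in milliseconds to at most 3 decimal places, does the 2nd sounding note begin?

note 2 onset = 3/4b = 240.642ms

1. 0.0ms @ 0 + 240.642ms (3/4)
2. 240.642ms @ 3/4 + 240.642ms (3/4)
3. 481.283ms @ 3/2 + 481.283ms (3/2)
4. 962.567ms @ 3 + 240.642ms (3/4)
5. 1203.209ms @ 15/4 + 721.925ms (9/4)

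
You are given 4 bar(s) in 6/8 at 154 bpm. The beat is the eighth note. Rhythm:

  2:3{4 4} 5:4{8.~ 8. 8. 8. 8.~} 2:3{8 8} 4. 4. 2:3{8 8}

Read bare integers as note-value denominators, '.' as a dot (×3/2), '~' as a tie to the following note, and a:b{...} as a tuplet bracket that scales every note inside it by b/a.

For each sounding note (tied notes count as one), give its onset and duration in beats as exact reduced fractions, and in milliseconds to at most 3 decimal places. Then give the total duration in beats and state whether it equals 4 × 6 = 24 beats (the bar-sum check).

1) 0.0ms=0b +1168.831ms=3b
2) 1168.831ms=3b +1168.831ms=3b
3) 2337.662ms=6b +935.065ms=12/5b
4) 3272.727ms=42/5b +467.532ms=6/5b
5) 3740.26ms=48/5b +467.532ms=6/5b
6) 4207.792ms=54/5b +1051.948ms=27/10b
7) 5259.74ms=27/2b +584.416ms=3/2b
8) 5844.156ms=15b +1168.831ms=3b
9) 7012.987ms=18b +1168.831ms=3b
10) 8181.818ms=21b +584.416ms=3/2b
11) 8766.234ms=45/2b +584.416ms=3/2b
Σ=24b of 24 (154bpm 6/8) — PASS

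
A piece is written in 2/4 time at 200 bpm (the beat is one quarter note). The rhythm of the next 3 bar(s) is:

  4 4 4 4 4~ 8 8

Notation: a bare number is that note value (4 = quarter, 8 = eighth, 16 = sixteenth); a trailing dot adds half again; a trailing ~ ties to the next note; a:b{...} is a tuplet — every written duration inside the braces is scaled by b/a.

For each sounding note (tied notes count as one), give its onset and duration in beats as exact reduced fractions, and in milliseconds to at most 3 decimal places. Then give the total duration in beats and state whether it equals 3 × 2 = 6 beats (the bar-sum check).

1) 0.0ms=0b +300.0ms=1b
2) 300.0ms=1b +300.0ms=1b
3) 600.0ms=2b +300.0ms=1b
4) 900.0ms=3b +300.0ms=1b
5) 1200.0ms=4b +450.0ms=3/2b
6) 1650.0ms=11/2b +150.0ms=1/2b
Σ=6b of 6 (200bpm 2/4) — PASS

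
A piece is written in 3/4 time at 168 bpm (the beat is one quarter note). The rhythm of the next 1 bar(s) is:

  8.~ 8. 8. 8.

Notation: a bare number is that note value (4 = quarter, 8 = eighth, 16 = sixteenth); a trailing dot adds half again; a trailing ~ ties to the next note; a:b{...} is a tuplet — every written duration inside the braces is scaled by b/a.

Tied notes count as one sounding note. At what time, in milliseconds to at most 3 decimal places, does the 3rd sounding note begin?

note 3 onset = 9/4b = 803.571ms

1. 0.0ms @ 0 + 535.714ms (3/2)
2. 535.714ms @ 3/2 + 267.857ms (3/4)
3. 803.571ms @ 9/4 + 267.857ms (3/4)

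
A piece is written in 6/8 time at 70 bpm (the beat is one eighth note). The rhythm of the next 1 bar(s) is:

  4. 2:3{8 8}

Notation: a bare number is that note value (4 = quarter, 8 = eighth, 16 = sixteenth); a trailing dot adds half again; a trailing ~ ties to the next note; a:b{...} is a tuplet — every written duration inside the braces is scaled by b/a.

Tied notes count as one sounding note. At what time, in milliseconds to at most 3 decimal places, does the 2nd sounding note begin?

note 2 onset = 3b = 2571.429ms

1. 0.0ms @ 0 + 2571.429ms (3)
2. 2571.429ms @ 3 + 1285.714ms (3/2)
3. 3857.143ms @ 9/2 + 1285.714ms (3/2)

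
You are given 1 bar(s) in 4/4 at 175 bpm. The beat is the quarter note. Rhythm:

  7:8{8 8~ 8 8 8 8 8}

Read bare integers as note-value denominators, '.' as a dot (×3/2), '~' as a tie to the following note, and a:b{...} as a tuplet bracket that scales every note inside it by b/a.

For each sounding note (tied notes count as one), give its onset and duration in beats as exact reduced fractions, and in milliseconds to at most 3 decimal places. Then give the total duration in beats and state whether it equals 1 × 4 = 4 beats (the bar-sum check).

1) 0.0ms=0b +195.918ms=4/7b
2) 195.918ms=4/7b +391.837ms=8/7b
3) 587.755ms=12/7b +195.918ms=4/7b
4) 783.673ms=16/7b +195.918ms=4/7b
5) 979.592ms=20/7b +195.918ms=4/7b
6) 1175.51ms=24/7b +195.918ms=4/7b
Σ=4b of 4 (175bpm 4/4) — PASS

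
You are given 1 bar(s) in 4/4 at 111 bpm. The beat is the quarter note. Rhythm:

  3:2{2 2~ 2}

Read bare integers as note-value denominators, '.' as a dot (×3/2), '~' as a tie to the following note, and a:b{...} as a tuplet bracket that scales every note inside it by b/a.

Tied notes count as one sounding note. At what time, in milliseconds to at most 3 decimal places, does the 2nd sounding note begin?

note 2 onset = 4/3b = 720.721ms

1. 0.0ms @ 0 + 720.721ms (4/3)
2. 720.721ms @ 4/3 + 1441.441ms (8/3)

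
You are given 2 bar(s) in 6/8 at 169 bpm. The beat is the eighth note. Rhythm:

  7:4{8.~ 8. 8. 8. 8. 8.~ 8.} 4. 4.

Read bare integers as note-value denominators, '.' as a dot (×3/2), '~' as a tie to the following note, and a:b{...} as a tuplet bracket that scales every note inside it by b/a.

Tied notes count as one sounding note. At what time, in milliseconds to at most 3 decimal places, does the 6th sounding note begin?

note 6 onset = 6b = 2130.178ms

1. 0.0ms @ 0 + 608.622ms (12/7)
2. 608.622ms @ 12/7 + 304.311ms (6/7)
3. 912.933ms @ 18/7 + 304.311ms (6/7)
4. 1217.244ms @ 24/7 + 304.311ms (6/7)
5. 1521.555ms @ 30/7 + 608.622ms (12/7)
6. 2130.178ms @ 6 + 1065.089ms (3)
7. 3195.266ms @ 9 + 1065.089ms (3)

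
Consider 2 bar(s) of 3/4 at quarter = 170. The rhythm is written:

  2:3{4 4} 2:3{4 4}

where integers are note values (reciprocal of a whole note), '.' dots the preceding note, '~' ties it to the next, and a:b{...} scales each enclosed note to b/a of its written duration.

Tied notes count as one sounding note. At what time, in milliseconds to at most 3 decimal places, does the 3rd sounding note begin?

1. 0.0ms @ 0 + 529.412ms (3/2)
2. 529.412ms @ 3/2 + 529.412ms (3/2)
3. 1058.824ms @ 3 + 529.412ms (3/2)
4. 1588.235ms @ 9/2 + 529.412ms (3/2)

note 3 onset = 3b = 1058.824ms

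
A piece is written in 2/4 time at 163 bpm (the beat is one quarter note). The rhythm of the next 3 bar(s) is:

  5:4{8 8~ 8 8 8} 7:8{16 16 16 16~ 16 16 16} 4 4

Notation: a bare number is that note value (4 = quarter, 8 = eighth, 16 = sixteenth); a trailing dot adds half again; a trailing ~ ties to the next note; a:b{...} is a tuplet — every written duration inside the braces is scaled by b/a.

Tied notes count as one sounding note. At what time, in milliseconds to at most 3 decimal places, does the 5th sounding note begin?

1. 0.0ms @ 0 + 147.239ms (2/5)
2. 147.239ms @ 2/5 + 294.479ms (4/5)
3. 441.718ms @ 6/5 + 147.239ms (2/5)
4. 588.957ms @ 8/5 + 147.239ms (2/5)
5. 736.196ms @ 2 + 105.171ms (2/7)
6. 841.367ms @ 16/7 + 105.171ms (2/7)
7. 946.538ms @ 18/7 + 105.171ms (2/7)
8. 1051.709ms @ 20/7 + 210.342ms (4/7)
9. 1262.051ms @ 24/7 + 105.171ms (2/7)
10. 1367.222ms @ 26/7 + 105.171ms (2/7)
11. 1472.393ms @ 4 + 368.098ms (1)
12. 1840.491ms @ 5 + 368.098ms (1)

note 5 onset = 2b = 736.196ms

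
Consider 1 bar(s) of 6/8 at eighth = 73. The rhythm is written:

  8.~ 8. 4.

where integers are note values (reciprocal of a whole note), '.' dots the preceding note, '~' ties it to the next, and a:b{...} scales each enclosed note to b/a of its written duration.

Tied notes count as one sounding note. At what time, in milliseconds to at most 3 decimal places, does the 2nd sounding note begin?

1. 0.0ms @ 0 + 2465.753ms (3)
2. 2465.753ms @ 3 + 2465.753ms (3)

note 2 onset = 3b = 2465.753ms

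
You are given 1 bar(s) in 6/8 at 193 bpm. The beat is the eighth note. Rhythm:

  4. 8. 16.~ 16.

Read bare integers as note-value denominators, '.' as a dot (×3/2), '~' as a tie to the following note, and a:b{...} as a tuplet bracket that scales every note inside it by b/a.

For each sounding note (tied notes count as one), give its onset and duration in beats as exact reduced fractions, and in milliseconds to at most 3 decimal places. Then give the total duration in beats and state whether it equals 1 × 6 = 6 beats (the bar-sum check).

1) 0.0ms=0b +932.642ms=3b
2) 932.642ms=3b +466.321ms=3/2b
3) 1398.964ms=9/2b +466.321ms=3/2b
Σ=6b of 6 (193bpm 6/8) — PASS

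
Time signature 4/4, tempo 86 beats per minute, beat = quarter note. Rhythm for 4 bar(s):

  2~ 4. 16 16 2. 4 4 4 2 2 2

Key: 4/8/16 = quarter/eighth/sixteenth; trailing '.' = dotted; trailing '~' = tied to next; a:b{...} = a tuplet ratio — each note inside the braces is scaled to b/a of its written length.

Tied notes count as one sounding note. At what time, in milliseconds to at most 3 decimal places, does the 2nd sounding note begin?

note 2 onset = 7/2b = 2441.86ms

1. 0.0ms @ 0 + 2441.86ms (7/2)
2. 2441.86ms @ 7/2 + 174.419ms (1/4)
3. 2616.279ms @ 15/4 + 174.419ms (1/4)
4. 2790.698ms @ 4 + 2093.023ms (3)
5. 4883.721ms @ 7 + 697.674ms (1)
6. 5581.395ms @ 8 + 697.674ms (1)
7. 6279.07ms @ 9 + 697.674ms (1)
8. 6976.744ms @ 10 + 1395.349ms (2)
9. 8372.093ms @ 12 + 1395.349ms (2)
10. 9767.442ms @ 14 + 1395.349ms (2)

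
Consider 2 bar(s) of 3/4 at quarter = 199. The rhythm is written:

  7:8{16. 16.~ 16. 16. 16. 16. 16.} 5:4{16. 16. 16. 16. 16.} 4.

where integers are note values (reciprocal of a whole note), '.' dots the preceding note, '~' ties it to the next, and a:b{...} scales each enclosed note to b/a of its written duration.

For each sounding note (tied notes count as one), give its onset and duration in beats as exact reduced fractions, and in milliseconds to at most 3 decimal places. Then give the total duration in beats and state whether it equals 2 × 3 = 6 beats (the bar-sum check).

1) 0.0ms=0b +129.218ms=3/7b
2) 129.218ms=3/7b +258.435ms=6/7b
3) 387.653ms=9/7b +129.218ms=3/7b
4) 516.87ms=12/7b +129.218ms=3/7b
5) 646.088ms=15/7b +129.218ms=3/7b
6) 775.305ms=18/7b +129.218ms=3/7b
7) 904.523ms=3b +90.452ms=3/10b
8) 994.975ms=33/10b +90.452ms=3/10b
9) 1085.427ms=18/5b +90.452ms=3/10b
10) 1175.879ms=39/10b +90.452ms=3/10b
11) 1266.332ms=21/5b +90.452ms=3/10b
12) 1356.784ms=9/2b +452.261ms=3/2b
Σ=6b of 6 (199bpm 3/4) — PASS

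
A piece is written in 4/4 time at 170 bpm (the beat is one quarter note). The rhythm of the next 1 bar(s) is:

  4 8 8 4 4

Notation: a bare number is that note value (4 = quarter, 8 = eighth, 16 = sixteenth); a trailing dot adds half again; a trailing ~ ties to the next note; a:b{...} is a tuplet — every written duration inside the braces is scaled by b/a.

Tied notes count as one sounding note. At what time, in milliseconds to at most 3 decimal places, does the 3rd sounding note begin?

1. 0.0ms @ 0 + 352.941ms (1)
2. 352.941ms @ 1 + 176.471ms (1/2)
3. 529.412ms @ 3/2 + 176.471ms (1/2)
4. 705.882ms @ 2 + 352.941ms (1)
5. 1058.824ms @ 3 + 352.941ms (1)

note 3 onset = 3/2b = 529.412ms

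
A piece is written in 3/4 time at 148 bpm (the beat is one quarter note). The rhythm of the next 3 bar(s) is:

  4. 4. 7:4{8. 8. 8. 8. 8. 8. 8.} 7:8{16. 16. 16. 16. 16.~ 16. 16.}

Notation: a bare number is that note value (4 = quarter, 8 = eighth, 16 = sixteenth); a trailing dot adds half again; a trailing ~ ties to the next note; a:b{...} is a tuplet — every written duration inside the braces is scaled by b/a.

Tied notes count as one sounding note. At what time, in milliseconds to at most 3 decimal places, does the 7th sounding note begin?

1. 0.0ms @ 0 + 608.108ms (3/2)
2. 608.108ms @ 3/2 + 608.108ms (3/2)
3. 1216.216ms @ 3 + 173.745ms (3/7)
4. 1389.961ms @ 24/7 + 173.745ms (3/7)
5. 1563.707ms @ 27/7 + 173.745ms (3/7)
6. 1737.452ms @ 30/7 + 173.745ms (3/7)
7. 1911.197ms @ 33/7 + 173.745ms (3/7)
8. 2084.942ms @ 36/7 + 173.745ms (3/7)
9. 2258.687ms @ 39/7 + 173.745ms (3/7)
10. 2432.432ms @ 6 + 173.745ms (3/7)
11. 2606.178ms @ 45/7 + 173.745ms (3/7)
12. 2779.923ms @ 48/7 + 173.745ms (3/7)
13. 2953.668ms @ 51/7 + 173.745ms (3/7)
14. 3127.413ms @ 54/7 + 347.49ms (6/7)
15. 3474.903ms @ 60/7 + 173.745ms (3/7)

note 7 onset = 33/7b = 1911.197ms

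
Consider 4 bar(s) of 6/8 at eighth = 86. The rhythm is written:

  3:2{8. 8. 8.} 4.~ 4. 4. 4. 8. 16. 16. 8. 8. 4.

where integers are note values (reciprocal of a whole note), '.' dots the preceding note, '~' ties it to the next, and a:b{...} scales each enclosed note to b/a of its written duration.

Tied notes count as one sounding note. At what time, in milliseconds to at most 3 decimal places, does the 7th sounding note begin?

note 7 onset = 15b = 10465.116ms

1. 0.0ms @ 0 + 697.674ms (1)
2. 697.674ms @ 1 + 697.674ms (1)
3. 1395.349ms @ 2 + 697.674ms (1)
4. 2093.023ms @ 3 + 4186.047ms (6)
5. 6279.07ms @ 9 + 2093.023ms (3)
6. 8372.093ms @ 12 + 2093.023ms (3)
7. 10465.116ms @ 15 + 1046.512ms (3/2)
8. 11511.628ms @ 33/2 + 523.256ms (3/4)
9. 12034.884ms @ 69/4 + 523.256ms (3/4)
10. 12558.14ms @ 18 + 1046.512ms (3/2)
11. 13604.651ms @ 39/2 + 1046.512ms (3/2)
12. 14651.163ms @ 21 + 2093.023ms (3)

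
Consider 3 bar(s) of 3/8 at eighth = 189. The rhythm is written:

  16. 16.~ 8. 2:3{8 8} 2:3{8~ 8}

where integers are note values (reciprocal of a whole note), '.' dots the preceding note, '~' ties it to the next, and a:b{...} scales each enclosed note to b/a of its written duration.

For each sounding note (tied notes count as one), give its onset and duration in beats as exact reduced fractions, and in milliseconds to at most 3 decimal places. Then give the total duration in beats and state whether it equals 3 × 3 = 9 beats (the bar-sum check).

1) 0.0ms=0b +238.095ms=3/4b
2) 238.095ms=3/4b +714.286ms=9/4b
3) 952.381ms=3b +476.19ms=3/2b
4) 1428.571ms=9/2b +476.19ms=3/2b
5) 1904.762ms=6b +952.381ms=3b
Σ=9b of 9 (189bpm 3/8) — PASS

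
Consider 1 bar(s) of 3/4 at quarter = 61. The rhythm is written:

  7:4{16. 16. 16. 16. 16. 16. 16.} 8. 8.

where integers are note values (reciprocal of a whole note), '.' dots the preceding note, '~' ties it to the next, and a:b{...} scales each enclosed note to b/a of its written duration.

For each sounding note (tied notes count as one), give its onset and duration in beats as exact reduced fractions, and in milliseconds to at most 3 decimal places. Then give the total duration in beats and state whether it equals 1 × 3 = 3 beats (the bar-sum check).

1) 0.0ms=0b +210.773ms=3/14b
2) 210.773ms=3/14b +210.773ms=3/14b
3) 421.546ms=3/7b +210.773ms=3/14b
4) 632.319ms=9/14b +210.773ms=3/14b
5) 843.091ms=6/7b +210.773ms=3/14b
6) 1053.864ms=15/14b +210.773ms=3/14b
7) 1264.637ms=9/7b +210.773ms=3/14b
8) 1475.41ms=3/2b +737.705ms=3/4b
9) 2213.115ms=9/4b +737.705ms=3/4b
Σ=3b of 3 (61bpm 3/4) — PASS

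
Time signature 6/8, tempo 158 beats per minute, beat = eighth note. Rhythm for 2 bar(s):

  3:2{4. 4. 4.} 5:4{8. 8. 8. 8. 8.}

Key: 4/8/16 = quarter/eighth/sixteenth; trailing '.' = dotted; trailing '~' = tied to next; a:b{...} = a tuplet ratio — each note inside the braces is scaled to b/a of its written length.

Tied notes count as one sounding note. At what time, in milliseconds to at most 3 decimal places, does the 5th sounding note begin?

1. 0.0ms @ 0 + 759.494ms (2)
2. 759.494ms @ 2 + 759.494ms (2)
3. 1518.987ms @ 4 + 759.494ms (2)
4. 2278.481ms @ 6 + 455.696ms (6/5)
5. 2734.177ms @ 36/5 + 455.696ms (6/5)
6. 3189.873ms @ 42/5 + 455.696ms (6/5)
7. 3645.57ms @ 48/5 + 455.696ms (6/5)
8. 4101.266ms @ 54/5 + 455.696ms (6/5)

note 5 onset = 36/5b = 2734.177ms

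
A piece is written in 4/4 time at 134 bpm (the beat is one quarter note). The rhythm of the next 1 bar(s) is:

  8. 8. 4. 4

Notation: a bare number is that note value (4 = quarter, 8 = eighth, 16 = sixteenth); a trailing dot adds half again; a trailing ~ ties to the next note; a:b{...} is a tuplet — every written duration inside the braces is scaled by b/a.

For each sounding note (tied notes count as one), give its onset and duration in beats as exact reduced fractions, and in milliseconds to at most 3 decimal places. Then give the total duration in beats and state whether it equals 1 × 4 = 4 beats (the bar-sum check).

1) 0.0ms=0b +335.821ms=3/4b
2) 335.821ms=3/4b +335.821ms=3/4b
3) 671.642ms=3/2b +671.642ms=3/2b
4) 1343.284ms=3b +447.761ms=1b
Σ=4b of 4 (134bpm 4/4) — PASS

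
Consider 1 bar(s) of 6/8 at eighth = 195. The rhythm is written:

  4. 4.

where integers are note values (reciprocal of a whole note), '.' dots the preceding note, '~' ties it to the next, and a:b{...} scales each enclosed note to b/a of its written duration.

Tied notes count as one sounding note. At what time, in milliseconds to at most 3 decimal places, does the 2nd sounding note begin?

note 2 onset = 3b = 923.077ms

1. 0.0ms @ 0 + 923.077ms (3)
2. 923.077ms @ 3 + 923.077ms (3)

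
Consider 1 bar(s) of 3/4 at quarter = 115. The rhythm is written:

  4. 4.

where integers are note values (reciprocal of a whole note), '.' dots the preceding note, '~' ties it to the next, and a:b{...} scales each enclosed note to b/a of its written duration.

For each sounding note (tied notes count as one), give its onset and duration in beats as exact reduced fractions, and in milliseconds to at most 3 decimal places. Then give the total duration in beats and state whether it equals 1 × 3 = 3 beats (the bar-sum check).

1) 0.0ms=0b +782.609ms=3/2b
2) 782.609ms=3/2b +782.609ms=3/2b
Σ=3b of 3 (115bpm 3/4) — PASS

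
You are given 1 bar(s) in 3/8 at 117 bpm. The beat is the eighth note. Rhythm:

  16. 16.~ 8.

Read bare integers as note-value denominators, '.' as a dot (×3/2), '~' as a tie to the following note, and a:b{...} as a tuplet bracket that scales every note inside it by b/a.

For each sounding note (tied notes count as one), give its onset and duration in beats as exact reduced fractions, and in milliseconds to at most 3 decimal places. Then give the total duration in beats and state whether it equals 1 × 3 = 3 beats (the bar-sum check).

1) 0.0ms=0b +384.615ms=3/4b
2) 384.615ms=3/4b +1153.846ms=9/4b
Σ=3b of 3 (117bpm 3/8) — PASS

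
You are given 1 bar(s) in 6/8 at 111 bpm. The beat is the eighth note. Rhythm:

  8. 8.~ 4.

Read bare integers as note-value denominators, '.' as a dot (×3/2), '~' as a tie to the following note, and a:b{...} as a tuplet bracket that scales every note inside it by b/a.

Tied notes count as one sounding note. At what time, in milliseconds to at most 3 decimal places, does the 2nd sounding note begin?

note 2 onset = 3/2b = 810.811ms

1. 0.0ms @ 0 + 810.811ms (3/2)
2. 810.811ms @ 3/2 + 2432.432ms (9/2)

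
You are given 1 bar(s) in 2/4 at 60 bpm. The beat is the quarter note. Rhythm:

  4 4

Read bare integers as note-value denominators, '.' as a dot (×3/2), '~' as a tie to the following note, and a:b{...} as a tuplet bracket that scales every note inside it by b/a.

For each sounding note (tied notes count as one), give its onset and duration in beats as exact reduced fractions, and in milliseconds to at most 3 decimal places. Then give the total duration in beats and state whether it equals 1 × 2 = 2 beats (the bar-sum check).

1) 0.0ms=0b +1000.0ms=1b
2) 1000.0ms=1b +1000.0ms=1b
Σ=2b of 2 (60bpm 2/4) — PASS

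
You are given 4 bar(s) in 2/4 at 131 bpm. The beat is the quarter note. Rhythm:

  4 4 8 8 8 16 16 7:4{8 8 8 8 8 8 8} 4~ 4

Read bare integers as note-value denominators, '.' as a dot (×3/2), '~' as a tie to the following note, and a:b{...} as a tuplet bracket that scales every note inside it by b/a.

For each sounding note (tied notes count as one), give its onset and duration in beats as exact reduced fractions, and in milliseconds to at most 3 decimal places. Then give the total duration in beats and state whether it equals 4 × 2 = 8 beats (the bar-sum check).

1) 0.0ms=0b +458.015ms=1b
2) 458.015ms=1b +458.015ms=1b
3) 916.031ms=2b +229.008ms=1/2b
4) 1145.038ms=5/2b +229.008ms=1/2b
5) 1374.046ms=3b +229.008ms=1/2b
6) 1603.053ms=7/2b +114.504ms=1/4b
7) 1717.557ms=15/4b +114.504ms=1/4b
8) 1832.061ms=4b +130.862ms=2/7b
9) 1962.923ms=30/7b +130.862ms=2/7b
10) 2093.784ms=32/7b +130.862ms=2/7b
11) 2224.646ms=34/7b +130.862ms=2/7b
12) 2355.507ms=36/7b +130.862ms=2/7b
13) 2486.369ms=38/7b +130.862ms=2/7b
14) 2617.23ms=40/7b +130.862ms=2/7b
15) 2748.092ms=6b +916.031ms=2b
Σ=8b of 8 (131bpm 2/4) — PASS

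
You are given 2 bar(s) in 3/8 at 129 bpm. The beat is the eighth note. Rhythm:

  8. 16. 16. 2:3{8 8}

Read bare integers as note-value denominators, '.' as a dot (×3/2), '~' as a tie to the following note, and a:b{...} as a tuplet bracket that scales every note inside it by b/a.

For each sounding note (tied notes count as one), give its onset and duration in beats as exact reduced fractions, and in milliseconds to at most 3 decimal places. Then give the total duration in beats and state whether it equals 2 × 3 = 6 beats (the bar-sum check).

1) 0.0ms=0b +697.674ms=3/2b
2) 697.674ms=3/2b +348.837ms=3/4b
3) 1046.512ms=9/4b +348.837ms=3/4b
4) 1395.349ms=3b +697.674ms=3/2b
5) 2093.023ms=9/2b +697.674ms=3/2b
Σ=6b of 6 (129bpm 3/8) — PASS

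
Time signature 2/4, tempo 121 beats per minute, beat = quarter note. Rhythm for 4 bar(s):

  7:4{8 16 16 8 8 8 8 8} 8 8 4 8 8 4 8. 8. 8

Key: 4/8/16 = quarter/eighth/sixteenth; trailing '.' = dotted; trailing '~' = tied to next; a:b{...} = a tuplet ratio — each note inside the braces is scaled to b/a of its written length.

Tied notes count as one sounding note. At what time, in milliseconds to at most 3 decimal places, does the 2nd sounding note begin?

note 2 onset = 2/7b = 141.677ms

1. 0.0ms @ 0 + 141.677ms (2/7)
2. 141.677ms @ 2/7 + 70.838ms (1/7)
3. 212.515ms @ 3/7 + 70.838ms (1/7)
4. 283.353ms @ 4/7 + 141.677ms (2/7)
5. 425.03ms @ 6/7 + 141.677ms (2/7)
6. 566.706ms @ 8/7 + 141.677ms (2/7)
7. 708.383ms @ 10/7 + 141.677ms (2/7)
8. 850.059ms @ 12/7 + 141.677ms (2/7)
9. 991.736ms @ 2 + 247.934ms (1/2)
10. 1239.669ms @ 5/2 + 247.934ms (1/2)
11. 1487.603ms @ 3 + 495.868ms (1)
12. 1983.471ms @ 4 + 247.934ms (1/2)
13. 2231.405ms @ 9/2 + 247.934ms (1/2)
14. 2479.339ms @ 5 + 495.868ms (1)
15. 2975.207ms @ 6 + 371.901ms (3/4)
16. 3347.107ms @ 27/4 + 371.901ms (3/4)
17. 3719.008ms @ 15/2 + 247.934ms (1/2)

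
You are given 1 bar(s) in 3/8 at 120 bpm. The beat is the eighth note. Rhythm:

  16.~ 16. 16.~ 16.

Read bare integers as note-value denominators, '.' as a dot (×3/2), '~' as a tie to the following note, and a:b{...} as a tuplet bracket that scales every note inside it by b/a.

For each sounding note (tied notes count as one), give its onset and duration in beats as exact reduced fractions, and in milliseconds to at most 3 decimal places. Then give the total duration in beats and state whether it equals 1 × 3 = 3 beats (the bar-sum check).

1) 0.0ms=0b +750.0ms=3/2b
2) 750.0ms=3/2b +750.0ms=3/2b
Σ=3b of 3 (120bpm 3/8) — PASS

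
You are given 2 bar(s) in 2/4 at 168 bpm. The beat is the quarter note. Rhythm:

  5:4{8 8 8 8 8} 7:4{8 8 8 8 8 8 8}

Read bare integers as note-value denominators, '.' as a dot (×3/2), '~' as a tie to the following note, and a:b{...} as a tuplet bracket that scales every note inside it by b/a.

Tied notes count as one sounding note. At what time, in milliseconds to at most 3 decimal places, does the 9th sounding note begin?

1. 0.0ms @ 0 + 142.857ms (2/5)
2. 142.857ms @ 2/5 + 142.857ms (2/5)
3. 285.714ms @ 4/5 + 142.857ms (2/5)
4. 428.571ms @ 6/5 + 142.857ms (2/5)
5. 571.429ms @ 8/5 + 142.857ms (2/5)
6. 714.286ms @ 2 + 102.041ms (2/7)
7. 816.327ms @ 16/7 + 102.041ms (2/7)
8. 918.367ms @ 18/7 + 102.041ms (2/7)
9. 1020.408ms @ 20/7 + 102.041ms (2/7)
10. 1122.449ms @ 22/7 + 102.041ms (2/7)
11. 1224.49ms @ 24/7 + 102.041ms (2/7)
12. 1326.531ms @ 26/7 + 102.041ms (2/7)

note 9 onset = 20/7b = 1020.408ms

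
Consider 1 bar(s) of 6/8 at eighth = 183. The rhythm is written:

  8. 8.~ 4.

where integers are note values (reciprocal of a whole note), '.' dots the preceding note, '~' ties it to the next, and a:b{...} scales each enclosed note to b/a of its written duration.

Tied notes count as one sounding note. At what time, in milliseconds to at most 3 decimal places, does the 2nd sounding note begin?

1. 0.0ms @ 0 + 491.803ms (3/2)
2. 491.803ms @ 3/2 + 1475.41ms (9/2)

note 2 onset = 3/2b = 491.803ms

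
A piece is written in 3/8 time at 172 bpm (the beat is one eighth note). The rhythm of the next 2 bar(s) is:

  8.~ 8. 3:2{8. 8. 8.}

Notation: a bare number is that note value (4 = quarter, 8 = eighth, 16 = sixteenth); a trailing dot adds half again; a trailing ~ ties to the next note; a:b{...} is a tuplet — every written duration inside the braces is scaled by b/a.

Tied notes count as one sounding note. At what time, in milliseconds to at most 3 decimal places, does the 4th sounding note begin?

note 4 onset = 5b = 1744.186ms

1. 0.0ms @ 0 + 1046.512ms (3)
2. 1046.512ms @ 3 + 348.837ms (1)
3. 1395.349ms @ 4 + 348.837ms (1)
4. 1744.186ms @ 5 + 348.837ms (1)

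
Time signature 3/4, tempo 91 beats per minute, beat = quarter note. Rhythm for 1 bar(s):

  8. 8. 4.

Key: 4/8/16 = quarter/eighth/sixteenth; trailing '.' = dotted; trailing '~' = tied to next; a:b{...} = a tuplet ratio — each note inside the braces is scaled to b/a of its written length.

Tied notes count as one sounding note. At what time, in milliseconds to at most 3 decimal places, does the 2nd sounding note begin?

note 2 onset = 3/4b = 494.505ms

1. 0.0ms @ 0 + 494.505ms (3/4)
2. 494.505ms @ 3/4 + 494.505ms (3/4)
3. 989.011ms @ 3/2 + 989.011ms (3/2)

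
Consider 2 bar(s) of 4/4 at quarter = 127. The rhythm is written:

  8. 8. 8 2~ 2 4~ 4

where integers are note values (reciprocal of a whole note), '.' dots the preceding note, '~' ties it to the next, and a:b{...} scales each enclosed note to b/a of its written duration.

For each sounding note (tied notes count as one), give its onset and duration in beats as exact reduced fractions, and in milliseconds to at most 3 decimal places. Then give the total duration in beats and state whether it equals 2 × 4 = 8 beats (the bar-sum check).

1) 0.0ms=0b +354.331ms=3/4b
2) 354.331ms=3/4b +354.331ms=3/4b
3) 708.661ms=3/2b +236.22ms=1/2b
4) 944.882ms=2b +1889.764ms=4b
5) 2834.646ms=6b +944.882ms=2b
Σ=8b of 8 (127bpm 4/4) — PASS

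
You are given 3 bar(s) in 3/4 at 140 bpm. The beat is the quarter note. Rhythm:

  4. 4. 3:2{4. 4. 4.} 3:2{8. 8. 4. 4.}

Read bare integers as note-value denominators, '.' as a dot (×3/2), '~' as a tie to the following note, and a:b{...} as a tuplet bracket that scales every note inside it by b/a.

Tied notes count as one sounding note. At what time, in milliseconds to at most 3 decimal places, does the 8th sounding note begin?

note 8 onset = 7b = 3000.0ms

1. 0.0ms @ 0 + 642.857ms (3/2)
2. 642.857ms @ 3/2 + 642.857ms (3/2)
3. 1285.714ms @ 3 + 428.571ms (1)
4. 1714.286ms @ 4 + 428.571ms (1)
5. 2142.857ms @ 5 + 428.571ms (1)
6. 2571.429ms @ 6 + 214.286ms (1/2)
7. 2785.714ms @ 13/2 + 214.286ms (1/2)
8. 3000.0ms @ 7 + 428.571ms (1)
9. 3428.571ms @ 8 + 428.571ms (1)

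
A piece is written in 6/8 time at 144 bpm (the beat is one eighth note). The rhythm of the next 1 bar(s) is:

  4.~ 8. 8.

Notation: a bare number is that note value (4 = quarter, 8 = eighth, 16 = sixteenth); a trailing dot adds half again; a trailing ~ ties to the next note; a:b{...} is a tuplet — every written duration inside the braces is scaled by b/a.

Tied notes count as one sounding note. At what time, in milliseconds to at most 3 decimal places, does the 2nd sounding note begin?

1. 0.0ms @ 0 + 1875.0ms (9/2)
2. 1875.0ms @ 9/2 + 625.0ms (3/2)

note 2 onset = 9/2b = 1875.0ms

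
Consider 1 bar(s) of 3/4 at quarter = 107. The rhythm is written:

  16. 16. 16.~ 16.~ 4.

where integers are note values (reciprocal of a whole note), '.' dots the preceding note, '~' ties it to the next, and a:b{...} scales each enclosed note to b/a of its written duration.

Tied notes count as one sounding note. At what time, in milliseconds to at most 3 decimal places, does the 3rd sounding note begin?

note 3 onset = 3/4b = 420.561ms

1. 0.0ms @ 0 + 210.28ms (3/8)
2. 210.28ms @ 3/8 + 210.28ms (3/8)
3. 420.561ms @ 3/4 + 1261.682ms (9/4)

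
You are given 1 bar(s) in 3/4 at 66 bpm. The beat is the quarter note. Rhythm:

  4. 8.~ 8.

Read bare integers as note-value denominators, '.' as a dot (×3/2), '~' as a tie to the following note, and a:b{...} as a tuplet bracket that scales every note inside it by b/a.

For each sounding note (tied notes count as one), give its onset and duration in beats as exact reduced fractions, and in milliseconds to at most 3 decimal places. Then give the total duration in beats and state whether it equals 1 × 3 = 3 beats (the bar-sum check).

1) 0.0ms=0b +1363.636ms=3/2b
2) 1363.636ms=3/2b +1363.636ms=3/2b
Σ=3b of 3 (66bpm 3/4) — PASS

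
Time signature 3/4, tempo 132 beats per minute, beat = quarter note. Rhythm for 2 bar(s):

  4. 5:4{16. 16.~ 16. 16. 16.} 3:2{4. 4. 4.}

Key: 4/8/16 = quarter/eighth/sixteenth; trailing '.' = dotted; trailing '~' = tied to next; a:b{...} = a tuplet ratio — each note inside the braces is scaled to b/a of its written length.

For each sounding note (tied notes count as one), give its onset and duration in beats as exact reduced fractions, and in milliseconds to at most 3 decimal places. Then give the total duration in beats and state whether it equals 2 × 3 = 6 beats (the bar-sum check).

1) 0.0ms=0b +681.818ms=3/2b
2) 681.818ms=3/2b +136.364ms=3/10b
3) 818.182ms=9/5b +272.727ms=3/5b
4) 1090.909ms=12/5b +136.364ms=3/10b
5) 1227.273ms=27/10b +136.364ms=3/10b
6) 1363.636ms=3b +454.545ms=1b
7) 1818.182ms=4b +454.545ms=1b
8) 2272.727ms=5b +454.545ms=1b
Σ=6b of 6 (132bpm 3/4) — PASS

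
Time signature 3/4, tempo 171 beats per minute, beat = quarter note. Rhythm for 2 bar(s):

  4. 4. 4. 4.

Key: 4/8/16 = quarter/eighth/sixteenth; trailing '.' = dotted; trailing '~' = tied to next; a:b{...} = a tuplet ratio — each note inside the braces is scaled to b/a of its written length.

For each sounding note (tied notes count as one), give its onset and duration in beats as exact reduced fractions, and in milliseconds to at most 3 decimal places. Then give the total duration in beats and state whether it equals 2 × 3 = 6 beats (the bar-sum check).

1) 0.0ms=0b +526.316ms=3/2b
2) 526.316ms=3/2b +526.316ms=3/2b
3) 1052.632ms=3b +526.316ms=3/2b
4) 1578.947ms=9/2b +526.316ms=3/2b
Σ=6b of 6 (171bpm 3/4) — PASS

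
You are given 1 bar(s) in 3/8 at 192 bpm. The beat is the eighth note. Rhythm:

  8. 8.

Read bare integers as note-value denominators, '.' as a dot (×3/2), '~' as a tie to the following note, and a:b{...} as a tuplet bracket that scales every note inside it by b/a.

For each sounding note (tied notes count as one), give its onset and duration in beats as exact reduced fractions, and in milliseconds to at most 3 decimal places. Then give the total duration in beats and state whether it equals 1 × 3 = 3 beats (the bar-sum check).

1) 0.0ms=0b +468.75ms=3/2b
2) 468.75ms=3/2b +468.75ms=3/2b
Σ=3b of 3 (192bpm 3/8) — PASS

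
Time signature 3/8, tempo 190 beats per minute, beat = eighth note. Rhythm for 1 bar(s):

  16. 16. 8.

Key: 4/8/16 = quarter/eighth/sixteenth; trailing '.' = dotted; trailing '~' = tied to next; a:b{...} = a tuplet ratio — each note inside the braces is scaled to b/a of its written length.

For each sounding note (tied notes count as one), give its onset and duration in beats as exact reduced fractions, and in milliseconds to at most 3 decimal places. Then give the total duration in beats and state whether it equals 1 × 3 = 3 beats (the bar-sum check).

1) 0.0ms=0b +236.842ms=3/4b
2) 236.842ms=3/4b +236.842ms=3/4b
3) 473.684ms=3/2b +473.684ms=3/2b
Σ=3b of 3 (190bpm 3/8) — PASS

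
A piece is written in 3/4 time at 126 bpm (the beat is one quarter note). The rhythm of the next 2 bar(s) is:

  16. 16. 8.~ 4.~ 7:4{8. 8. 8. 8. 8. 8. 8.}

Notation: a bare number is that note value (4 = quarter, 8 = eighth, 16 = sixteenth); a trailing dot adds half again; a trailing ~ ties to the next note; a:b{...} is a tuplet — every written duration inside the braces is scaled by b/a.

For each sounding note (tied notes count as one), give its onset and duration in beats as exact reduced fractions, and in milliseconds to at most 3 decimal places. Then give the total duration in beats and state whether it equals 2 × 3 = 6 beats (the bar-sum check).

1) 0.0ms=0b +178.571ms=3/8b
2) 178.571ms=3/8b +178.571ms=3/8b
3) 357.143ms=3/4b +1275.51ms=75/28b
4) 1632.653ms=24/7b +204.082ms=3/7b
5) 1836.735ms=27/7b +204.082ms=3/7b
6) 2040.816ms=30/7b +204.082ms=3/7b
7) 2244.898ms=33/7b +204.082ms=3/7b
8) 2448.98ms=36/7b +204.082ms=3/7b
9) 2653.061ms=39/7b +204.082ms=3/7b
Σ=6b of 6 (126bpm 3/4) — PASS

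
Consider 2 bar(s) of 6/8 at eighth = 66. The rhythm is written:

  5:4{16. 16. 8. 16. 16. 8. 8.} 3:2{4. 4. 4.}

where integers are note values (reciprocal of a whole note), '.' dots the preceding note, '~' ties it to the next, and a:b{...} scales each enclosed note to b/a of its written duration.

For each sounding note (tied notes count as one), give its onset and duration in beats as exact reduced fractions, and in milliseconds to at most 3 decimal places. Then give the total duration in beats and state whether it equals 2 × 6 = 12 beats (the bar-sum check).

1) 0.0ms=0b +545.455ms=3/5b
2) 545.455ms=3/5b +545.455ms=3/5b
3) 1090.909ms=6/5b +1090.909ms=6/5b
4) 2181.818ms=12/5b +545.455ms=3/5b
5) 2727.273ms=3b +545.455ms=3/5b
6) 3272.727ms=18/5b +1090.909ms=6/5b
7) 4363.636ms=24/5b +1090.909ms=6/5b
8) 5454.545ms=6b +1818.182ms=2b
9) 7272.727ms=8b +1818.182ms=2b
10) 9090.909ms=10b +1818.182ms=2b
Σ=12b of 12 (66bpm 6/8) — PASS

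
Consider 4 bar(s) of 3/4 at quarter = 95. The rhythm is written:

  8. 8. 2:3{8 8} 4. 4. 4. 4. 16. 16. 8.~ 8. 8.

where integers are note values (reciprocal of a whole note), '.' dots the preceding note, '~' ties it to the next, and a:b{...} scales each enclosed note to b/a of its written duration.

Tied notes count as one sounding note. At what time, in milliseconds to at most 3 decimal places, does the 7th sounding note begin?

1. 0.0ms @ 0 + 473.684ms (3/4)
2. 473.684ms @ 3/4 + 473.684ms (3/4)
3. 947.368ms @ 3/2 + 473.684ms (3/4)
4. 1421.053ms @ 9/4 + 473.684ms (3/4)
5. 1894.737ms @ 3 + 947.368ms (3/2)
6. 2842.105ms @ 9/2 + 947.368ms (3/2)
7. 3789.474ms @ 6 + 947.368ms (3/2)
8. 4736.842ms @ 15/2 + 947.368ms (3/2)
9. 5684.211ms @ 9 + 236.842ms (3/8)
10. 5921.053ms @ 75/8 + 236.842ms (3/8)
11. 6157.895ms @ 39/4 + 947.368ms (3/2)
12. 7105.263ms @ 45/4 + 473.684ms (3/4)

note 7 onset = 6b = 3789.474ms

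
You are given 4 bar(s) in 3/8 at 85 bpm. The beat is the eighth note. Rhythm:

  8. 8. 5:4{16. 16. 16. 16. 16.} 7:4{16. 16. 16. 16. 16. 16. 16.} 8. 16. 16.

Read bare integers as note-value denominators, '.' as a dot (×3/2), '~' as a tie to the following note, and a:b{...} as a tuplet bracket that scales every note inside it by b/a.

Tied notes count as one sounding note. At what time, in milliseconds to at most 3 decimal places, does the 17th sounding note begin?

1. 0.0ms @ 0 + 1058.824ms (3/2)
2. 1058.824ms @ 3/2 + 1058.824ms (3/2)
3. 2117.647ms @ 3 + 423.529ms (3/5)
4. 2541.176ms @ 18/5 + 423.529ms (3/5)
5. 2964.706ms @ 21/5 + 423.529ms (3/5)
6. 3388.235ms @ 24/5 + 423.529ms (3/5)
7. 3811.765ms @ 27/5 + 423.529ms (3/5)
8. 4235.294ms @ 6 + 302.521ms (3/7)
9. 4537.815ms @ 45/7 + 302.521ms (3/7)
10. 4840.336ms @ 48/7 + 302.521ms (3/7)
11. 5142.857ms @ 51/7 + 302.521ms (3/7)
12. 5445.378ms @ 54/7 + 302.521ms (3/7)
13. 5747.899ms @ 57/7 + 302.521ms (3/7)
14. 6050.42ms @ 60/7 + 302.521ms (3/7)
15. 6352.941ms @ 9 + 1058.824ms (3/2)
16. 7411.765ms @ 21/2 + 529.412ms (3/4)
17. 7941.176ms @ 45/4 + 529.412ms (3/4)

note 17 onset = 45/4b = 7941.176ms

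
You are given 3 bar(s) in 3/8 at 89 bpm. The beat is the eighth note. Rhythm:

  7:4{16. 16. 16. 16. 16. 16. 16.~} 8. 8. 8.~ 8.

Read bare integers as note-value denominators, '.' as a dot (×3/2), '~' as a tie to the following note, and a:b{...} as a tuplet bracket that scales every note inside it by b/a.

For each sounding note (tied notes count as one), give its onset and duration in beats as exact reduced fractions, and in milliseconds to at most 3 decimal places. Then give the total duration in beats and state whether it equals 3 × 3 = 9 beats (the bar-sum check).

1) 0.0ms=0b +288.925ms=3/7b
2) 288.925ms=3/7b +288.925ms=3/7b
3) 577.849ms=6/7b +288.925ms=3/7b
4) 866.774ms=9/7b +288.925ms=3/7b
5) 1155.698ms=12/7b +288.925ms=3/7b
6) 1444.623ms=15/7b +288.925ms=3/7b
7) 1733.547ms=18/7b +1300.161ms=27/14b
8) 3033.708ms=9/2b +1011.236ms=3/2b
9) 4044.944ms=6b +2022.472ms=3b
Σ=9b of 9 (89bpm 3/8) — PASS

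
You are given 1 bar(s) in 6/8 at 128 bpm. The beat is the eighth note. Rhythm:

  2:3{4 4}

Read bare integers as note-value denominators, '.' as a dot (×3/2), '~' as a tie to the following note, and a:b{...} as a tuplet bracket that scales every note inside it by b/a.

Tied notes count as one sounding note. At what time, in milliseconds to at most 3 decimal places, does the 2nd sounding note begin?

1. 0.0ms @ 0 + 1406.25ms (3)
2. 1406.25ms @ 3 + 1406.25ms (3)

note 2 onset = 3b = 1406.25ms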